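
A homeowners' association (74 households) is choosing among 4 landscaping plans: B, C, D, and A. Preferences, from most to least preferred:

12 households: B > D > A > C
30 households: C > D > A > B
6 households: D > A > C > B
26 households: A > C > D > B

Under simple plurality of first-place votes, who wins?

First-place votes: B 12, C 30, D 6, A 26.
C has the most first-place votes.

C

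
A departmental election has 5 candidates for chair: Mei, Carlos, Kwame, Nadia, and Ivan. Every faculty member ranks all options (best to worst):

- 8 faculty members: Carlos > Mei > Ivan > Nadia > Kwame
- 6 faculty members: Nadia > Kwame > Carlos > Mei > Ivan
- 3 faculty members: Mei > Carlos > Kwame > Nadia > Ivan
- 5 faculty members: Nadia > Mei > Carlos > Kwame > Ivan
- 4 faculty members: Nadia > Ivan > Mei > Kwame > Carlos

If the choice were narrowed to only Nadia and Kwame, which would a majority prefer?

Nadia

Voters preferring Nadia to Kwame: 23; preferring Kwame to Nadia: 3.
Nadia wins the head-to-head.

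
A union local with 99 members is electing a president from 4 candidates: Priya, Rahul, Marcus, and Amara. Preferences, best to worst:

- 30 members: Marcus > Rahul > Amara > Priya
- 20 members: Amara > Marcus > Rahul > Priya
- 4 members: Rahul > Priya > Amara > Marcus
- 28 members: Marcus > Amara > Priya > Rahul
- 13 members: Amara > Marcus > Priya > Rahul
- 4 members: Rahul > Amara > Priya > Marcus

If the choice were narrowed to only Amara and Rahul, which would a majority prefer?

Voters preferring Amara to Rahul: 61; preferring Rahul to Amara: 38.
Amara wins the head-to-head.

Amara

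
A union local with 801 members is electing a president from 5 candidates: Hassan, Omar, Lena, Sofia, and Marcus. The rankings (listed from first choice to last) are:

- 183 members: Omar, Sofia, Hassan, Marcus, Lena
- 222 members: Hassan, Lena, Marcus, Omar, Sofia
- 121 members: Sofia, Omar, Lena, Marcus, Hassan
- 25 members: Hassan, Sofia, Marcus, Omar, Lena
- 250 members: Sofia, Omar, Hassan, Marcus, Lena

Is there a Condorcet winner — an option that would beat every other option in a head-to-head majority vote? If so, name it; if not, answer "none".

Omar

Omar vs Hassan: 554–247 for Omar.
Omar vs Lena: 579–222 for Omar.
Omar vs Sofia: 405–396 for Omar.
Omar vs Marcus: 554–247 for Omar.
Omar beats every other option head-to-head.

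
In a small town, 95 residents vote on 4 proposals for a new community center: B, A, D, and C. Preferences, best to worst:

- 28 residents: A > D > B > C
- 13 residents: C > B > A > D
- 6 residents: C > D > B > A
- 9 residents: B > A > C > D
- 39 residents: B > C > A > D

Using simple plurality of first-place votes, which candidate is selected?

First-place votes: B 48, A 28, D 0, C 19.
B has the most first-place votes.

B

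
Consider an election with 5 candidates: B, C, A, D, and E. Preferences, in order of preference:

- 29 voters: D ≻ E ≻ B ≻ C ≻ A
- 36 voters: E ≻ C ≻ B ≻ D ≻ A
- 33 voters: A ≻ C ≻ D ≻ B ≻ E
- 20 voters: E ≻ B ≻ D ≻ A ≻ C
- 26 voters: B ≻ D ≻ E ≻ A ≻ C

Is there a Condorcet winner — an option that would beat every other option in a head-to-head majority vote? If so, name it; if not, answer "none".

Checking pairwise contests:
E beats B 85–59.
B beats C 75–69.
B beats A 111–33.
B beats D 82–62.
D beats E 88–56.
Every option loses at least one head-to-head, so there is no Condorcet winner.

none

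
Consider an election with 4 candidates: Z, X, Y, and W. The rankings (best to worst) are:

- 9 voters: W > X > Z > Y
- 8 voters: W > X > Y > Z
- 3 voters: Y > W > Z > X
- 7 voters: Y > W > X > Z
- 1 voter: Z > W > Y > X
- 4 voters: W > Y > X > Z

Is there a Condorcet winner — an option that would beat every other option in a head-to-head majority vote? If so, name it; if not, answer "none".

W

W vs Z: 31–1 for W.
W vs X: 32–0 for W.
W vs Y: 22–10 for W.
W beats every other option head-to-head.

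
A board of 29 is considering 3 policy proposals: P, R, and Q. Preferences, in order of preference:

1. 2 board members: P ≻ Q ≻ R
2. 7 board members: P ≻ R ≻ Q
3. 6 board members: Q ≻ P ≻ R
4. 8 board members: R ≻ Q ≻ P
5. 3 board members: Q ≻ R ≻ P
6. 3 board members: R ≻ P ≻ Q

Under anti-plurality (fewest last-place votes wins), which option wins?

Last-place votes: P 11, R 8, Q 10.
R is ranked last by the fewest voters, so R wins.

R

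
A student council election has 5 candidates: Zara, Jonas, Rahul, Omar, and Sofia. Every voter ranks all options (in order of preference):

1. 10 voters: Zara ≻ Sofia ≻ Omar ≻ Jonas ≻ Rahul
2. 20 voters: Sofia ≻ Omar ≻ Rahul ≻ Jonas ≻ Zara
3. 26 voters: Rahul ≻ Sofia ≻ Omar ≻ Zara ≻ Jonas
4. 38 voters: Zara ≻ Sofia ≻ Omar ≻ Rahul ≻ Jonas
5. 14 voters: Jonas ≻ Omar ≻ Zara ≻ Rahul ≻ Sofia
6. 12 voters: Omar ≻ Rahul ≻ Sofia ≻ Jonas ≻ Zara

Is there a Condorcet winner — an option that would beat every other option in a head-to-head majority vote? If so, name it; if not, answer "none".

none

Checking pairwise contests:
Omar beats Zara 72–48.
Zara beats Jonas 74–46.
Zara beats Rahul 62–58.
Sofia beats Omar 94–26.
Zara beats Sofia 62–58.
Every option loses at least one head-to-head, so there is no Condorcet winner.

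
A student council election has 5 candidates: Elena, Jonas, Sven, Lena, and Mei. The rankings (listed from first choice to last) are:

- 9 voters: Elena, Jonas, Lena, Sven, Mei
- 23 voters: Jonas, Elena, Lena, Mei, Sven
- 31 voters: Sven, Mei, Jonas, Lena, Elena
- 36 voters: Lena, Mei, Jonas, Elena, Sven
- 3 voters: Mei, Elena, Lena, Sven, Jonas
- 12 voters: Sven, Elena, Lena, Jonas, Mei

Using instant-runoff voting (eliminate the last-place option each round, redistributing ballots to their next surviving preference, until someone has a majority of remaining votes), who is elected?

Round 1: Elena 9, Jonas 23, Sven 43, Lena 36, Mei 3. Eliminate Mei.
Round 2: Elena 12, Jonas 23, Sven 43, Lena 36. Eliminate Elena.
Round 3: Jonas 32, Sven 43, Lena 39. Eliminate Jonas.
Round 4: Sven 43, Lena 71. Lena has a majority.

Lena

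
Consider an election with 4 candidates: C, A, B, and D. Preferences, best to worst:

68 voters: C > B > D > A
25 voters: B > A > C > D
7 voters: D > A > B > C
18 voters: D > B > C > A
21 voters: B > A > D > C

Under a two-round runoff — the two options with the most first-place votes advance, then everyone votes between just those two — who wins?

Round 1 first-place votes: C 68, A 0, B 46, D 25.
C and B advance.
Runoff: C is preferred to B by 68 voters; B by 71.
B wins the runoff.

B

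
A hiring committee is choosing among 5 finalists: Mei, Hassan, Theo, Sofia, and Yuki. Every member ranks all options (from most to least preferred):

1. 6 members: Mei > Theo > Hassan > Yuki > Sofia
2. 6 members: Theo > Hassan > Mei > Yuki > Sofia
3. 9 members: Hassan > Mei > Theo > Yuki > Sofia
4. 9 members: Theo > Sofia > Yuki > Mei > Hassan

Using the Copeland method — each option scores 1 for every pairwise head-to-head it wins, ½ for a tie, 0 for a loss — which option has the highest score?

Mei: beats Sofia and Yuki; ties Hassan and Theo → score 3.
Hassan: beats Sofia and Yuki; ties Mei; loses to Theo → score 2.5.
Theo: beats Hassan, Sofia, and Yuki; ties Mei → score 3.5.
Sofia: loses to Mei, Hassan, Theo, and Yuki → score 0.
Yuki: beats Sofia; loses to Mei, Hassan, and Theo → score 1.
Theo has the best pairwise record.

Theo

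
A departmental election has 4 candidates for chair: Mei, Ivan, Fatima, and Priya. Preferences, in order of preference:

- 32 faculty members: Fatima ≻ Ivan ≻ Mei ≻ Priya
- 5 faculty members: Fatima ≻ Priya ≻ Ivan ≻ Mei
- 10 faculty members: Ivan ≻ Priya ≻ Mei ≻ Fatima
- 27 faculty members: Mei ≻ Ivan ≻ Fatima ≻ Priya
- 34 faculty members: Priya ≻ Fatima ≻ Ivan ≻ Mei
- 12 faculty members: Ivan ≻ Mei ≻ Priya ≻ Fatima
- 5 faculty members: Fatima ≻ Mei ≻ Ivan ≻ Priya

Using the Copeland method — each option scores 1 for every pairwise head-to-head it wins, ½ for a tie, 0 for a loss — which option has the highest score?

Mei: beats Priya; loses to Ivan and Fatima → score 1.
Ivan: beats Mei and Priya; loses to Fatima → score 2.
Fatima: beats Mei, Ivan, and Priya → score 3.
Priya: loses to Mei, Ivan, and Fatima → score 0.
Fatima has the best pairwise record.

Fatima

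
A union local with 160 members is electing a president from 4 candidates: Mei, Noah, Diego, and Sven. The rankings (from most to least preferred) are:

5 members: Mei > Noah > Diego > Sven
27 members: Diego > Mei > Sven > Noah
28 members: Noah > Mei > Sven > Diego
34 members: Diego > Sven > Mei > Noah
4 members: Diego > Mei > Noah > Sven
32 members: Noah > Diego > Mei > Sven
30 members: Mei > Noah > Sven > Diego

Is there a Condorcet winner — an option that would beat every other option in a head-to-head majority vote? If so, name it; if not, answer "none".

Checking pairwise contests:
Diego beats Mei 97–63.
Mei beats Noah 100–60.
Noah beats Diego 95–65.
Mei beats Sven 126–34.
Every option loses at least one head-to-head, so there is no Condorcet winner.

none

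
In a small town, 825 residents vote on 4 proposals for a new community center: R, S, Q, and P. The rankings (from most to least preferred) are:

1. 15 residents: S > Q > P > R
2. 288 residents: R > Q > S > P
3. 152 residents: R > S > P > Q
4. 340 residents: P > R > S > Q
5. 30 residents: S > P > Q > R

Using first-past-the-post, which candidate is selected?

R

First-place votes: R 440, S 45, Q 0, P 340.
R has the most first-place votes.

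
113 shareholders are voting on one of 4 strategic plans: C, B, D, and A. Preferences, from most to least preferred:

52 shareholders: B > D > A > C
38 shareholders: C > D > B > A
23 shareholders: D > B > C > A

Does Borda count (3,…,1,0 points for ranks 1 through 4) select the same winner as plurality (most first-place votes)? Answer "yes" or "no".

no

Borda — scores: C 137, B 240, D 249, A 52. Winner: D.
Plurality — first-place votes: C 38, B 52, D 23, A 0. Winner: B.
The two methods disagree.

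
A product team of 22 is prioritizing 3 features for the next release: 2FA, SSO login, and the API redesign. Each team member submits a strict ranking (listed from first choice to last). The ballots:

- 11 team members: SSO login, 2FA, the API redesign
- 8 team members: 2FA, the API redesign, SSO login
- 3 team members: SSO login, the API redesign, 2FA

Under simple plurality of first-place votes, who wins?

SSO login

First-place votes: 2FA 8, SSO login 14, the API redesign 0.
SSO login has the most first-place votes.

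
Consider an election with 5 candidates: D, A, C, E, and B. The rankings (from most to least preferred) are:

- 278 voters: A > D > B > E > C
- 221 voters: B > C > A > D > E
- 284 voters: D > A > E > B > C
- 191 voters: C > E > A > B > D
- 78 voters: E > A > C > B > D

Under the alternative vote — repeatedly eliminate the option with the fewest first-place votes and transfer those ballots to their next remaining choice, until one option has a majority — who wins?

A

Round 1: D 284, A 278, C 191, E 78, B 221. Eliminate E.
Round 2: D 284, A 356, C 191, B 221. Eliminate C.
Round 3: D 284, A 547, B 221. A has a majority.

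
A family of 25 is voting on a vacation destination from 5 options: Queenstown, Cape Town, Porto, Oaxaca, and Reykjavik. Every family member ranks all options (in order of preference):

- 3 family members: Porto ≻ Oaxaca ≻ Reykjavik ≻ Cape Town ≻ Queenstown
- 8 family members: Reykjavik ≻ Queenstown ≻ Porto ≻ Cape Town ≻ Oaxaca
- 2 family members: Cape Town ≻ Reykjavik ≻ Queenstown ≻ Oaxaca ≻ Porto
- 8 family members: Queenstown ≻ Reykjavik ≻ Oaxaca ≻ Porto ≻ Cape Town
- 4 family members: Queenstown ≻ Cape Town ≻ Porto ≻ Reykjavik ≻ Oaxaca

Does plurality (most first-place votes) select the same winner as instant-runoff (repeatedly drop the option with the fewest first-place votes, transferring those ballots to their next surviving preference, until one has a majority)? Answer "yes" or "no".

Plurality — first-place votes: Queenstown 12, Cape Town 2, Porto 3, Oaxaca 0, Reykjavik 8. Winner: Queenstown.
Instant-runoff — R1 Queenstown 12, Cape Town 2, Porto 3, Oaxaca 0, Reykjavik 8 (Oaxaca out); R2 Queenstown 12, Cape Town 2, Porto 3, Reykjavik 8 (Cape Town out); R3 Queenstown 12, Porto 3, Reykjavik 10 (Porto out); R4 Queenstown 12, Reykjavik 13 (Reykjavik winner). Winner: Reykjavik.
The two methods disagree.

no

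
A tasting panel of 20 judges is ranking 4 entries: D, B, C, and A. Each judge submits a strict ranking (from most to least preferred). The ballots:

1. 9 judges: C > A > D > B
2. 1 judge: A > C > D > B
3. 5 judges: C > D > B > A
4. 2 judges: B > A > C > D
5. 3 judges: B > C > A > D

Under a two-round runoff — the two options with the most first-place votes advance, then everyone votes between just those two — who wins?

Round 1 first-place votes: D 0, B 5, C 14, A 1.
C and B advance.
Runoff: C is preferred to B by 15 voters; B by 5.
C wins the runoff.

C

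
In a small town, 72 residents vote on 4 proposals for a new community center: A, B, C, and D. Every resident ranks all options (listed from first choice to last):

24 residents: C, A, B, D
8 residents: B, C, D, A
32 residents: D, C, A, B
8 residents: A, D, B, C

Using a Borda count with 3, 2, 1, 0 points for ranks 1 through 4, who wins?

A: 24·2 + 8·0 + 32·1 + 8·3 = 104
B: 24·1 + 8·3 + 32·0 + 8·1 = 56
C: 24·3 + 8·2 + 32·2 + 8·0 = 152
D: 24·0 + 8·1 + 32·3 + 8·2 = 120
C has the highest Borda score (152).

C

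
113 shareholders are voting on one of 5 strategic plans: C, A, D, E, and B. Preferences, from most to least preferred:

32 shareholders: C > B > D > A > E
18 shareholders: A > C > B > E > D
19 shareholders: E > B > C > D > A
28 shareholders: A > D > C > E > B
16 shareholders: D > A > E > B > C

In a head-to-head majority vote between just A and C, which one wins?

Voters preferring A to C: 62; preferring C to A: 51.
A wins the head-to-head.

A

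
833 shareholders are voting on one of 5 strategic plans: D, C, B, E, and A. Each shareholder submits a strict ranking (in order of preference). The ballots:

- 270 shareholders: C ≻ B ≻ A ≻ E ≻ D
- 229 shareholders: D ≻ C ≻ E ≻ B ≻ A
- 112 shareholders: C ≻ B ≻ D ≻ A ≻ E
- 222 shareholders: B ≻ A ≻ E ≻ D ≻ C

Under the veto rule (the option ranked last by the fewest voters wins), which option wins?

B

Last-place votes: D 270, C 222, B 0, E 112, A 229.
B is ranked last by the fewest voters, so B wins.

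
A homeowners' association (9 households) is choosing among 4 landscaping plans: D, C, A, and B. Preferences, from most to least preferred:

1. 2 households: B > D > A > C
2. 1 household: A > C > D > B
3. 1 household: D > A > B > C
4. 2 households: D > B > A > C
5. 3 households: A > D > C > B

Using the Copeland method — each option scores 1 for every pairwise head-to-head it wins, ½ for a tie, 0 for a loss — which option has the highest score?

D: beats C, A, and B → score 3.
C: loses to D, A, and B → score 0.
A: beats C and B; loses to D → score 2.
B: beats C; loses to D and A → score 1.
D has the best pairwise record.

D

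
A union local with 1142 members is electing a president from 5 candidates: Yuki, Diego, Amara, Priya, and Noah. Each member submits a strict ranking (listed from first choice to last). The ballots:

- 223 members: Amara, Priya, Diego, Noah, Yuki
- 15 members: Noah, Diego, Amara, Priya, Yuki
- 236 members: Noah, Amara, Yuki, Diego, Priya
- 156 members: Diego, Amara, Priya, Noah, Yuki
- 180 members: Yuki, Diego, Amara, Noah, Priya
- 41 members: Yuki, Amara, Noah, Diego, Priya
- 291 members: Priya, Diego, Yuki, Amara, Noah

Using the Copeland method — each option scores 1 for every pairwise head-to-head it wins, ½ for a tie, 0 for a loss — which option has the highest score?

Yuki: loses to Diego, Amara, Priya, and Noah → score 0.
Diego: beats Yuki, Amara, Priya, and Noah → score 4.
Amara: beats Yuki, Priya, and Noah; loses to Diego → score 3.
Priya: beats Yuki and Noah; loses to Diego and Amara → score 2.
Noah: beats Yuki; loses to Diego, Amara, and Priya → score 1.
Diego has the best pairwise record.

Diego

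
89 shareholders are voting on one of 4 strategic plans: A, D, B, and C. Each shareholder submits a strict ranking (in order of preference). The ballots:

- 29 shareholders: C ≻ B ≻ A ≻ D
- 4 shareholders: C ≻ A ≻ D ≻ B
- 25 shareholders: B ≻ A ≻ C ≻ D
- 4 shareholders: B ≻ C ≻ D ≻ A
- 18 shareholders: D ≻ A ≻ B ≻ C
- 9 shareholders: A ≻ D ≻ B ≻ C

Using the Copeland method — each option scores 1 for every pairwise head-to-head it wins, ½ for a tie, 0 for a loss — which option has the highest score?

A: beats D and C; loses to B → score 2.
D: loses to A, B, and C → score 0.
B: beats A, D, and C → score 3.
C: beats D; loses to A and B → score 1.
B has the best pairwise record.

B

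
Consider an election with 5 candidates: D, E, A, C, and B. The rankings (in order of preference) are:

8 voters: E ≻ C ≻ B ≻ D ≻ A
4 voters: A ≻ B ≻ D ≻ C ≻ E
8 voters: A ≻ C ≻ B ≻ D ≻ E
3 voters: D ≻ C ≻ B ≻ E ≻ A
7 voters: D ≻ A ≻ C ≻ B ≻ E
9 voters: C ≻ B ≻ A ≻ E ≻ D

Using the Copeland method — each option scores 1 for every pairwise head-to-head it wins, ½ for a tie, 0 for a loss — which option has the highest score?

D: beats E; loses to A, C, and B → score 1.
E: loses to D, A, C, and B → score 0.
A: beats D and E; loses to C and B → score 2.
C: beats D, E, A, and B → score 4.
B: beats D, E, and A; loses to C → score 3.
C has the best pairwise record.

C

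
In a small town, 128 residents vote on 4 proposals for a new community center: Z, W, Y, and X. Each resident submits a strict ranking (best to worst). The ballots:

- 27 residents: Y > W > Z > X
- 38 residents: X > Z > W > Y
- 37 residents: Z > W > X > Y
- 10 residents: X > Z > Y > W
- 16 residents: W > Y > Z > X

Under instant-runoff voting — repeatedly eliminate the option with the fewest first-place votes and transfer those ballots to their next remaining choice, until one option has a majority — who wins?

Round 1: Z 37, W 16, Y 27, X 48. Eliminate W.
Round 2: Z 37, Y 43, X 48. Eliminate Z.
Round 3: Y 43, X 85. X has a majority.

X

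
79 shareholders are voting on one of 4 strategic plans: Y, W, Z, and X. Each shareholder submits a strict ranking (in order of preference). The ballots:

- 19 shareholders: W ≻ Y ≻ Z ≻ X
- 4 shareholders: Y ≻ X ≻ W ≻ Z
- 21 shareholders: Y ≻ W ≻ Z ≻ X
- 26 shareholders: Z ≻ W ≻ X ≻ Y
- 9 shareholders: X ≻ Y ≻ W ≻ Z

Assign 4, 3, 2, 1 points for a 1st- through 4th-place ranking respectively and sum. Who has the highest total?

W

Y: 19·3 + 4·4 + 21·4 + 26·1 + 9·3 = 210
W: 19·4 + 4·2 + 21·3 + 26·3 + 9·2 = 243
Z: 19·2 + 4·1 + 21·2 + 26·4 + 9·1 = 197
X: 19·1 + 4·3 + 21·1 + 26·2 + 9·4 = 140
W has the highest Borda score (243).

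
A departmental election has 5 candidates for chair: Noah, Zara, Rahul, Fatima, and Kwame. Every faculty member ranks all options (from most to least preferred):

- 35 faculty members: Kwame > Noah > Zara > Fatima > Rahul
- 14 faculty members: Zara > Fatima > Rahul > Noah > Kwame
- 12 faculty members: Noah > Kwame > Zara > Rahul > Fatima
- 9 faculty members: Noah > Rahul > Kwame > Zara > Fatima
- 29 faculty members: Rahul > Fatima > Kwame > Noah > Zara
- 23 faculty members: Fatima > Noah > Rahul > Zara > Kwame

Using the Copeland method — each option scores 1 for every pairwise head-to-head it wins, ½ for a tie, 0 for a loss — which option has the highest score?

Noah: beats Zara and Rahul; loses to Fatima and Kwame → score 2.
Zara: beats Fatima; ties Rahul; loses to Noah and Kwame → score 1.5.
Rahul: beats Kwame; ties Zara; loses to Noah and Fatima → score 1.5.
Fatima: beats Noah, Rahul, and Kwame; loses to Zara → score 3.
Kwame: beats Noah and Zara; loses to Rahul and Fatima → score 2.
Fatima has the best pairwise record.

Fatima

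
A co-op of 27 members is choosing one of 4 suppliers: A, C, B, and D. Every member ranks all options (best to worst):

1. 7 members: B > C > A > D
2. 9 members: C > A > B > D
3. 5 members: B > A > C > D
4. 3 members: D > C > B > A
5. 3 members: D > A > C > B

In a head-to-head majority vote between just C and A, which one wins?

C

Voters preferring C to A: 19; preferring A to C: 8.
C wins the head-to-head.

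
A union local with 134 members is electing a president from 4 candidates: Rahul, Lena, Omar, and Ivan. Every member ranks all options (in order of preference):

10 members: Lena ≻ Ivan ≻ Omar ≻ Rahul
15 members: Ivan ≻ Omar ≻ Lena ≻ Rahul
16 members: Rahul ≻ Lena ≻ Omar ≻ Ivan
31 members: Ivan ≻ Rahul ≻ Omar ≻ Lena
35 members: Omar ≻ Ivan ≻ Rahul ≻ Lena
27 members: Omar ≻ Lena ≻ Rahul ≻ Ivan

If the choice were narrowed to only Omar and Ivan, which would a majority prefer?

Voters preferring Omar to Ivan: 78; preferring Ivan to Omar: 56.
Omar wins the head-to-head.

Omar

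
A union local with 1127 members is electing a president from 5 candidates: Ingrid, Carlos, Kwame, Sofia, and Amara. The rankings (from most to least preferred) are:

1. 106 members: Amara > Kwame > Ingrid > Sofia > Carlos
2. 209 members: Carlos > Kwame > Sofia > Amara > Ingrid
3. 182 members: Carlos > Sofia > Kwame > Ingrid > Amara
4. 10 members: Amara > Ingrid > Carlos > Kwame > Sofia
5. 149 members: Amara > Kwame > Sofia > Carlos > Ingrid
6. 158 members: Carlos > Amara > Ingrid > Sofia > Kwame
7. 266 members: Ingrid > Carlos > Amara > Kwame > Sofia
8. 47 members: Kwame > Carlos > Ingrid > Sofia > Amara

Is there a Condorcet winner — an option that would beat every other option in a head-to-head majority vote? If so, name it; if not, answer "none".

Carlos

Carlos vs Ingrid: 745–382 for Carlos.
Carlos vs Kwame: 825–302 for Carlos.
Carlos vs Sofia: 872–255 for Carlos.
Carlos vs Amara: 862–265 for Carlos.
Carlos beats every other option head-to-head.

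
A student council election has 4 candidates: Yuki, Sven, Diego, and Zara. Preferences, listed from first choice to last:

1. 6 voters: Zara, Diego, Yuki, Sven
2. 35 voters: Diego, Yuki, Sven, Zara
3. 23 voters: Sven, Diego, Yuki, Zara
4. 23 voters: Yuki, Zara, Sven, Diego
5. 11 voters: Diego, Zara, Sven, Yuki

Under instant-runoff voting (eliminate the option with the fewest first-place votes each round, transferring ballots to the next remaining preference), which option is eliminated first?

Zara

Round 1: Yuki 23, Sven 23, Diego 46, Zara 6. Eliminate Zara.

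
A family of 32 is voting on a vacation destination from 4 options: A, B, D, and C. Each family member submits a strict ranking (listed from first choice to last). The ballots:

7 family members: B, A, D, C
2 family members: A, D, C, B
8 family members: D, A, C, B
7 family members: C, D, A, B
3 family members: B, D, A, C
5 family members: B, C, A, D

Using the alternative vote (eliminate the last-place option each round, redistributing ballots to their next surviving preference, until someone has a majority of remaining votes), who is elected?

Round 1: A 2, B 15, D 8, C 7. Eliminate A.
Round 2: B 15, D 10, C 7. Eliminate C.
Round 3: B 15, D 17. D has a majority.

D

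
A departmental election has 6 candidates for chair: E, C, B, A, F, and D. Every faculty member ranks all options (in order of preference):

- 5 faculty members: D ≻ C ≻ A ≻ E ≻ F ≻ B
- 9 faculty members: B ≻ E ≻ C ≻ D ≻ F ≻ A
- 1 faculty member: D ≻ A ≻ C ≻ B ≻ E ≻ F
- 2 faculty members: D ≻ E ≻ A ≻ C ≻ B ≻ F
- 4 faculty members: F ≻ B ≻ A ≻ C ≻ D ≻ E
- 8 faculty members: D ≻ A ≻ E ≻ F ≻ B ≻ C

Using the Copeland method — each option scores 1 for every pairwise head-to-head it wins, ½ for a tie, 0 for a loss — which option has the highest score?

D

E: beats C, B, and F; loses to A and D → score 3.
C: beats F; loses to E, B, A, and D → score 1.
B: beats C; loses to E, A, F, and D → score 1.
A: beats E, C, B, and F; loses to D → score 4.
F: beats B; loses to E, C, A, and D → score 1.
D: beats E, C, B, A, and F → score 5.
D has the best pairwise record.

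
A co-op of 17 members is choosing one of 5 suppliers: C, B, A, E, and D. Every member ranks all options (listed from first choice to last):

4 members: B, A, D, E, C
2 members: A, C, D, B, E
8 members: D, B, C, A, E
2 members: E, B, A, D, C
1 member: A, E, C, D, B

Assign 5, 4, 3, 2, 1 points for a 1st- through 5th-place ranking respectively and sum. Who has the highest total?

B

C: 4·1 + 2·4 + 8·3 + 2·1 + 1·3 = 41
B: 4·5 + 2·2 + 8·4 + 2·4 + 1·1 = 65
A: 4·4 + 2·5 + 8·2 + 2·3 + 1·5 = 53
E: 4·2 + 2·1 + 8·1 + 2·5 + 1·4 = 32
D: 4·3 + 2·3 + 8·5 + 2·2 + 1·2 = 64
B has the highest Borda score (65).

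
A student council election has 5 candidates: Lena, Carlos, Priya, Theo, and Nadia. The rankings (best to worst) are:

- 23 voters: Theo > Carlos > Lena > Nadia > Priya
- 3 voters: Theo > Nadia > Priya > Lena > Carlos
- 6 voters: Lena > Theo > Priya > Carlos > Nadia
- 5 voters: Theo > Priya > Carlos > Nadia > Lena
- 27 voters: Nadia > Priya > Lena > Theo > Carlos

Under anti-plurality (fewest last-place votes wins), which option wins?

Last-place votes: Lena 5, Carlos 30, Priya 23, Theo 0, Nadia 6.
Theo is ranked last by the fewest voters, so Theo wins.

Theo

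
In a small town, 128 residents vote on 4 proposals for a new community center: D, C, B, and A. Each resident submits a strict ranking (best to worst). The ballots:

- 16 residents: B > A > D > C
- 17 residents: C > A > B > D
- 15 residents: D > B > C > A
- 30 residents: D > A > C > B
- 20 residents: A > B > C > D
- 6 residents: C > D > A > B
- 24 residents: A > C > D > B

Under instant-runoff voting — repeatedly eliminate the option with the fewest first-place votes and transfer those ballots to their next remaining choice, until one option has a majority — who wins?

A

Round 1: D 45, C 23, B 16, A 44. Eliminate B.
Round 2: D 45, C 23, A 60. Eliminate C.
Round 3: D 51, A 77. A has a majority.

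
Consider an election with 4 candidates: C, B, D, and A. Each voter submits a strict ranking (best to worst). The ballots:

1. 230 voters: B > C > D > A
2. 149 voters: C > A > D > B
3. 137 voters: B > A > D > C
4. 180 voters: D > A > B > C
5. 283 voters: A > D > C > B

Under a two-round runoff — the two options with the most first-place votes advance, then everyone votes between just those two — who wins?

Round 1 first-place votes: C 149, B 367, D 180, A 283.
B and A advance.
Runoff: B is preferred to A by 367 voters; A by 612.
A wins the runoff.

A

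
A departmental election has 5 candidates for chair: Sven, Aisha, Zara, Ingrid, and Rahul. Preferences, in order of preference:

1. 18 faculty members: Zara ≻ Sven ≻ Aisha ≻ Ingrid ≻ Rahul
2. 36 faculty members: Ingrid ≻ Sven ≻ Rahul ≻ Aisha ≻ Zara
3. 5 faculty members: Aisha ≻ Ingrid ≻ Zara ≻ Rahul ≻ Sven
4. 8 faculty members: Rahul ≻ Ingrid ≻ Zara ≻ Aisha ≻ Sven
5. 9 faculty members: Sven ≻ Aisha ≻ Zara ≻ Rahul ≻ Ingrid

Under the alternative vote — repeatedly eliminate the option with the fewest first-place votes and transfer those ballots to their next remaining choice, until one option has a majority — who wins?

Ingrid

Round 1: Sven 9, Aisha 5, Zara 18, Ingrid 36, Rahul 8. Eliminate Aisha.
Round 2: Sven 9, Zara 18, Ingrid 41, Rahul 8. Ingrid has a majority.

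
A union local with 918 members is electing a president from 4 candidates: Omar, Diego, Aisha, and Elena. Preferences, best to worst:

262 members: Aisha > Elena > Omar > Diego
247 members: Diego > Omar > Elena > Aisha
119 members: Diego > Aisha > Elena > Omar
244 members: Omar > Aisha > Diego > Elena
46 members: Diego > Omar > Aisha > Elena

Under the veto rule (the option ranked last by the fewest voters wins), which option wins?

Omar

Last-place votes: Omar 119, Diego 262, Aisha 247, Elena 290.
Omar is ranked last by the fewest voters, so Omar wins.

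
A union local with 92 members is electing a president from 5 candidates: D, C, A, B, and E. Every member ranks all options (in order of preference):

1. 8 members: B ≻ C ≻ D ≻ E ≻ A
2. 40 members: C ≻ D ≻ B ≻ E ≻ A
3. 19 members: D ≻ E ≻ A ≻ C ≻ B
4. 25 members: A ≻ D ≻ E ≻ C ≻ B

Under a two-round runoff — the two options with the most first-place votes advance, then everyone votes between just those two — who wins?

C

Round 1 first-place votes: D 19, C 40, A 25, B 8, E 0.
C and A advance.
Runoff: C is preferred to A by 48 voters; A by 44.
C wins the runoff.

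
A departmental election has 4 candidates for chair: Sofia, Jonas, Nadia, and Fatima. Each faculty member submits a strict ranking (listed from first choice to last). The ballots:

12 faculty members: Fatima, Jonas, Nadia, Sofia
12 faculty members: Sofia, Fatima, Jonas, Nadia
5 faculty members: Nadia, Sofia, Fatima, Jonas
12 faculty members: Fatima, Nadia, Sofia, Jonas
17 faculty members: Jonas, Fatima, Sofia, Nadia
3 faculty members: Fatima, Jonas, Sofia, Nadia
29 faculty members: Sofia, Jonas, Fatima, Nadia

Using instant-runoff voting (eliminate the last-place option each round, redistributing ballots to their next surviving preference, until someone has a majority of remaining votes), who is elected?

Sofia

Round 1: Sofia 41, Jonas 17, Nadia 5, Fatima 27. Eliminate Nadia.
Round 2: Sofia 46, Jonas 17, Fatima 27. Sofia has a majority.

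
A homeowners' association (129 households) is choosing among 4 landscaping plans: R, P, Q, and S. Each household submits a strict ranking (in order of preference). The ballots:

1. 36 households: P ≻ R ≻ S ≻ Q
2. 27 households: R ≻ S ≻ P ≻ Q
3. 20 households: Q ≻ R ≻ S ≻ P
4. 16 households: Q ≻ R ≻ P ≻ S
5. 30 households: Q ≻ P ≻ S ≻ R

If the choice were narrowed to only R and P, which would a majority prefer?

Voters preferring R to P: 63; preferring P to R: 66.
P wins the head-to-head.

P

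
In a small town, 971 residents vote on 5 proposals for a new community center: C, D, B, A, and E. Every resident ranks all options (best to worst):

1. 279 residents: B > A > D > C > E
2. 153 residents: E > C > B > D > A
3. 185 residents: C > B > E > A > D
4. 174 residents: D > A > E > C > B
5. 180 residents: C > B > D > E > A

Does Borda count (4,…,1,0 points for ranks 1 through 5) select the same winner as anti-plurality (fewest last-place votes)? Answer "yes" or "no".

Borda — scores: C 2372, D 1767, B 2517, A 1544, E 1510. Winner: B.
Anti-plurality — last-place votes: C 0, D 185, B 174, A 333, E 279. Winner: C.
The two methods disagree.

no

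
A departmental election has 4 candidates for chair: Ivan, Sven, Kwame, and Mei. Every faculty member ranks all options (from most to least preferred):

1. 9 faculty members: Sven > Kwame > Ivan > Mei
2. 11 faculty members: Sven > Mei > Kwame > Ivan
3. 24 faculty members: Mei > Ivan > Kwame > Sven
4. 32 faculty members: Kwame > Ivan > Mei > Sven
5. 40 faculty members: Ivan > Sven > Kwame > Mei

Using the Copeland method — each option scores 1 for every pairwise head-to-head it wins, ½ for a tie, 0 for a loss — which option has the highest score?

Ivan

Ivan: beats Sven, Kwame, and Mei → score 3.
Sven: beats Kwame and Mei; loses to Ivan → score 2.
Kwame: beats Mei; loses to Ivan and Sven → score 1.
Mei: loses to Ivan, Sven, and Kwame → score 0.
Ivan has the best pairwise record.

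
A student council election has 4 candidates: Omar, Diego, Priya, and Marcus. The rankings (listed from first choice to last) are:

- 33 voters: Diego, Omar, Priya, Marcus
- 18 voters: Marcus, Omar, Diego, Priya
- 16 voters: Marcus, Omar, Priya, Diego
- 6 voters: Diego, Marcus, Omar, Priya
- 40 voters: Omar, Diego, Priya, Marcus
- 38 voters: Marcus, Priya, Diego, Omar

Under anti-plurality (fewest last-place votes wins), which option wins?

Last-place votes: Omar 38, Diego 16, Priya 24, Marcus 73.
Diego is ranked last by the fewest voters, so Diego wins.

Diego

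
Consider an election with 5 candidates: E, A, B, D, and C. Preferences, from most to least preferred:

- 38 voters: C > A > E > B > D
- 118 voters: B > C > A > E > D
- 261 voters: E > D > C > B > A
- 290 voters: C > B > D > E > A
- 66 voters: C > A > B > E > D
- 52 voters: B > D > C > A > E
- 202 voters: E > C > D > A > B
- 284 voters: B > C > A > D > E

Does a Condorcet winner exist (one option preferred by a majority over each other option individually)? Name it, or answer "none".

C vs E: 848–463 for C.
C vs A: 1311–0 for C.
C vs B: 857–454 for C.
C vs D: 998–313 for C.
C beats every other option head-to-head.

C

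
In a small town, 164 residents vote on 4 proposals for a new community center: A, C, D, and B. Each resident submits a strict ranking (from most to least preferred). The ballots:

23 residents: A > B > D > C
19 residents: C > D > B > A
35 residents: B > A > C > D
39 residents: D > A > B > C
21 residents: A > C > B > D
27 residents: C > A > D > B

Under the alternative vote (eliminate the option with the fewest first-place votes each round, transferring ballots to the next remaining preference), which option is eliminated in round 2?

D

Round 1: A 44, C 46, D 39, B 35. Eliminate B.
Round 2: A 79, C 46, D 39. Eliminate D.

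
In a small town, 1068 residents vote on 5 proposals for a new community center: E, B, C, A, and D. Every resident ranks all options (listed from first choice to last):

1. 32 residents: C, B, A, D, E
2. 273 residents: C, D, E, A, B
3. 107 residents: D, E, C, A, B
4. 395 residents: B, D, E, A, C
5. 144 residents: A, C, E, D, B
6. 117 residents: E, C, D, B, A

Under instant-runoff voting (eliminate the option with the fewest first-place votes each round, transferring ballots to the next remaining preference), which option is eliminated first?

Round 1: E 117, B 395, C 305, A 144, D 107. Eliminate D.

D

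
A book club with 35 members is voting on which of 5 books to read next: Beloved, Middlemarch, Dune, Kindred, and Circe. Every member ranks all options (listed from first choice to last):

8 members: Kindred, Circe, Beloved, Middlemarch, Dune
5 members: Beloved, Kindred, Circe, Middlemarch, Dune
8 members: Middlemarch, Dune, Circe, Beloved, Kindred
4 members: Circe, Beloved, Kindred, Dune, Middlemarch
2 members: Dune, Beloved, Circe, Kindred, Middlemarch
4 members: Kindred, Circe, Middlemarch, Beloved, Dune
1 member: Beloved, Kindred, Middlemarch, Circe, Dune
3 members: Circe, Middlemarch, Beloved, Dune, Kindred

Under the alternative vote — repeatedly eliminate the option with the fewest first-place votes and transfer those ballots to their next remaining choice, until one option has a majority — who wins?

Beloved

Round 1: Beloved 6, Middlemarch 8, Dune 2, Kindred 12, Circe 7. Eliminate Dune.
Round 2: Beloved 8, Middlemarch 8, Kindred 12, Circe 7. Eliminate Circe.
Round 3: Beloved 12, Middlemarch 11, Kindred 12. Eliminate Middlemarch.
Round 4: Beloved 23, Kindred 12. Beloved has a majority.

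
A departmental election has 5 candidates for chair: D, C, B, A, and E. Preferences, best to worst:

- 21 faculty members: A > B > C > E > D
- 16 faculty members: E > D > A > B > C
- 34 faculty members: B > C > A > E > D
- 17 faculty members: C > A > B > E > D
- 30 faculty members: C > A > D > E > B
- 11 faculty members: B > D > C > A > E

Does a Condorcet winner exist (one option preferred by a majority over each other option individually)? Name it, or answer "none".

none

Checking pairwise contests:
C beats D 102–27.
B beats C 82–47.
A beats B 84–45.
C beats A 92–37.
C beats E 113–16.
Every option loses at least one head-to-head, so there is no Condorcet winner.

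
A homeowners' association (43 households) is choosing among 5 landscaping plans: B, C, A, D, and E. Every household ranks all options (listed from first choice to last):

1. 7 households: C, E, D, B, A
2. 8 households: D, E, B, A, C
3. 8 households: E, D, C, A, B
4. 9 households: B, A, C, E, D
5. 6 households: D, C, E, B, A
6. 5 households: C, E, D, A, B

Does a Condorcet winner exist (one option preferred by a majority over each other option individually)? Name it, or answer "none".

none

Checking pairwise contests:
C beats B 26–17.
D beats C 22–21.
B beats A 30–13.
E beats D 29–14.
C beats E 27–16.
Every option loses at least one head-to-head, so there is no Condorcet winner.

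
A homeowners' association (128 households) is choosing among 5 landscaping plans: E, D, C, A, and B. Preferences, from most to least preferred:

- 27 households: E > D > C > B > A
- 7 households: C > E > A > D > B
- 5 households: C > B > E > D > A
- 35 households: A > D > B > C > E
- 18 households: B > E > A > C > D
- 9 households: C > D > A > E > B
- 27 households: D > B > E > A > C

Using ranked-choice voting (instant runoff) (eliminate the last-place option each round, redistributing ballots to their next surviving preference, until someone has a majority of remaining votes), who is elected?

Round 1: E 27, D 27, C 21, A 35, B 18. Eliminate B.
Round 2: E 45, D 27, C 21, A 35. Eliminate C.
Round 3: E 57, D 36, A 35. Eliminate A.
Round 4: E 57, D 71. D has a majority.

D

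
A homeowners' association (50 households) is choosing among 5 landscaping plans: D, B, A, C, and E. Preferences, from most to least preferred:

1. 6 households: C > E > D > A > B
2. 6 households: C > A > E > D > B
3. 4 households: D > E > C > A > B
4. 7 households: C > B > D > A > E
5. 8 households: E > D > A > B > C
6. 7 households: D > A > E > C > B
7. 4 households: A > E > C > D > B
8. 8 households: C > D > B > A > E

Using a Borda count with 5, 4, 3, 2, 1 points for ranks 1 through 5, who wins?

C

D: 6·3 + 6·2 + 4·5 + 7·3 + 8·4 + 7·5 + 4·2 + 8·4 = 178
B: 6·1 + 6·1 + 4·1 + 7·4 + 8·2 + 7·1 + 4·1 + 8·3 = 95
A: 6·2 + 6·4 + 4·2 + 7·2 + 8·3 + 7·4 + 4·5 + 8·2 = 146
C: 6·5 + 6·5 + 4·3 + 7·5 + 8·1 + 7·2 + 4·3 + 8·5 = 181
E: 6·4 + 6·3 + 4·4 + 7·1 + 8·5 + 7·3 + 4·4 + 8·1 = 150
C has the highest Borda score (181).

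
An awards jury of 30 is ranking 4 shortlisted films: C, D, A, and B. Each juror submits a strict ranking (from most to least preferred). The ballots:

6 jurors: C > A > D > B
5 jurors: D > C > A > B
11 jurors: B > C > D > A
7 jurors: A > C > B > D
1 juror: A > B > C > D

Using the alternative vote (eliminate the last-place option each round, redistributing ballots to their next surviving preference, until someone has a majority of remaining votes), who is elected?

C

Round 1: C 6, D 5, A 8, B 11. Eliminate D.
Round 2: C 11, A 8, B 11. Eliminate A.
Round 3: C 18, B 12. C has a majority.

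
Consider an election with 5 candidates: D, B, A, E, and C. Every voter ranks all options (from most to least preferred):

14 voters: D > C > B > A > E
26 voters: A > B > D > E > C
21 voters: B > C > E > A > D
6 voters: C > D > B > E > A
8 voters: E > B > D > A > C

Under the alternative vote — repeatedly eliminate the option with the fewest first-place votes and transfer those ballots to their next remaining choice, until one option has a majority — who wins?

Round 1: D 14, B 21, A 26, E 8, C 6. Eliminate C.
Round 2: D 20, B 21, A 26, E 8. Eliminate E.
Round 3: D 20, B 29, A 26. Eliminate D.
Round 4: B 49, A 26. B has a majority.

B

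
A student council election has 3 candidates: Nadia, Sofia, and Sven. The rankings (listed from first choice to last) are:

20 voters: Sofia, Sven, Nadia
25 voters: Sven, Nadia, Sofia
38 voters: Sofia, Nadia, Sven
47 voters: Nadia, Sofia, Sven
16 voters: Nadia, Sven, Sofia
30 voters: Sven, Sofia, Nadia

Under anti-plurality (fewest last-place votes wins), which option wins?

Last-place votes: Nadia 50, Sofia 41, Sven 85.
Sofia is ranked last by the fewest voters, so Sofia wins.

Sofia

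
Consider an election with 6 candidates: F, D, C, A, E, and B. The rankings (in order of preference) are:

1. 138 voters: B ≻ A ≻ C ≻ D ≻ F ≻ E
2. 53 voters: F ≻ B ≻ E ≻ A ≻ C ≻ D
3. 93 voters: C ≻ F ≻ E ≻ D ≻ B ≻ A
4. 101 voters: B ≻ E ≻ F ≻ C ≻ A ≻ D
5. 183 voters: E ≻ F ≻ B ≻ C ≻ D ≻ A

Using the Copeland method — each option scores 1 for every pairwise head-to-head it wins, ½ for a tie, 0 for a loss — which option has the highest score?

F: beats D, C, A, and B; ties E → score 4.5.
D: loses to F, C, A, E, and B → score 0.
C: beats D and A; loses to F, E, and B → score 2.
A: beats D; loses to F, C, E, and B → score 1.
E: beats D, C, and A; ties F; loses to B → score 3.5.
B: beats D, C, A, and E; loses to F → score 4.
F has the best pairwise record.

F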